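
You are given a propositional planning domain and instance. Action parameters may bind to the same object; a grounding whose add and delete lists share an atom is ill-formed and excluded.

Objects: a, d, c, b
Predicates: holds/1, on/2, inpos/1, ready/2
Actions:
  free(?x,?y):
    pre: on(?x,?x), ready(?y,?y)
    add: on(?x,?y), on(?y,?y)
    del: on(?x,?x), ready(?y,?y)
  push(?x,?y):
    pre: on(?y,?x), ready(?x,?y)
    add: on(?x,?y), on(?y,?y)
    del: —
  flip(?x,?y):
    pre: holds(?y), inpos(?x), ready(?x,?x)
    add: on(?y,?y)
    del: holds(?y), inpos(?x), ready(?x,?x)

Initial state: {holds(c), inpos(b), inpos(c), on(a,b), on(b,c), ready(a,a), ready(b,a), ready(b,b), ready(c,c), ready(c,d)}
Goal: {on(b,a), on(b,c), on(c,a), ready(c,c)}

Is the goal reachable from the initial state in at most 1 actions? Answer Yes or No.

No

1. push(b,a)  →  {holds(c), inpos(b), inpos(c), on(a,a), on(a,b), on(b,a), on(b,c), ready(a,a), ready(b,a), ready(b,b), ready(c,c), ready(c,d)}
2. flip(b,c)  →  {inpos(c), on(a,a), on(a,b), on(b,a), on(b,c), on(c,c), ready(a,a), ready(b,a), ready(c,c), ready(c,d)}
3. free(c,a)  →  {inpos(c), on(a,a), on(a,b), on(b,a), on(b,c), on(c,a), ready(b,a), ready(c,c), ready(c,d)}
optimal plan length = 3; 3 > 1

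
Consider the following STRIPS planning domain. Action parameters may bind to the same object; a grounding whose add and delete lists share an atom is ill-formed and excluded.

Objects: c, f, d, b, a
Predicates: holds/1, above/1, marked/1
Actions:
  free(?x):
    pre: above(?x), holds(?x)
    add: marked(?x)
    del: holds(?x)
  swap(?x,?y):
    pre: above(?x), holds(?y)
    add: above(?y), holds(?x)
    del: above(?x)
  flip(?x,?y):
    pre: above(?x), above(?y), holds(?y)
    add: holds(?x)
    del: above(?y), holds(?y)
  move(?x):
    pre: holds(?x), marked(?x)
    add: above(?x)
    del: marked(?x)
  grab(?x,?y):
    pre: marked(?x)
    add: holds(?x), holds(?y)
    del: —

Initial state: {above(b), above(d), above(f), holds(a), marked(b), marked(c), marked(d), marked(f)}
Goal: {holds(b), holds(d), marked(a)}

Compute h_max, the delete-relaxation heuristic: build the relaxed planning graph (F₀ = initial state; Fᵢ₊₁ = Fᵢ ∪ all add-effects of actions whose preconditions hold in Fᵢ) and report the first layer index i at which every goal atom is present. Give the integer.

2

F0 = init (8 atoms)
F1 = F0 ∪ {above(a), holds(b), holds(c), holds(d), holds(f)}  (13 atoms)
F2 = F1 ∪ {above(c), marked(a)}  (15 atoms)
goal ⊆ F2  ⇒  h_max = 2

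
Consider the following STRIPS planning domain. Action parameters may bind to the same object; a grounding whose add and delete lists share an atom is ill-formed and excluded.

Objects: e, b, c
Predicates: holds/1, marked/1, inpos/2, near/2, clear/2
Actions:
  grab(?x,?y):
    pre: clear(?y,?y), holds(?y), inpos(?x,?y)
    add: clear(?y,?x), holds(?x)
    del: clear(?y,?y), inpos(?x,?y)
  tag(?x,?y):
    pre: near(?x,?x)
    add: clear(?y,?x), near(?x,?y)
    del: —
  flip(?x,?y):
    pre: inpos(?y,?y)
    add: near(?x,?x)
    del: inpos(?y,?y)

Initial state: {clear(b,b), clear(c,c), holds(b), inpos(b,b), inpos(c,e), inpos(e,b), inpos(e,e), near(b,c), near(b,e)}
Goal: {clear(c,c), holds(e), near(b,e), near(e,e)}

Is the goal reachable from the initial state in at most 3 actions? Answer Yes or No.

Yes

1. grab(e,b)  →  {clear(b,e), clear(c,c), holds(b), holds(e), inpos(b,b), inpos(c,e), inpos(e,e), near(b,c), near(b,e)}
2. flip(e,e)  →  {clear(b,e), clear(c,c), holds(b), holds(e), inpos(b,b), inpos(c,e), near(b,c), near(b,e), near(e,e)}
optimal plan length = 2; 2 ≤ 3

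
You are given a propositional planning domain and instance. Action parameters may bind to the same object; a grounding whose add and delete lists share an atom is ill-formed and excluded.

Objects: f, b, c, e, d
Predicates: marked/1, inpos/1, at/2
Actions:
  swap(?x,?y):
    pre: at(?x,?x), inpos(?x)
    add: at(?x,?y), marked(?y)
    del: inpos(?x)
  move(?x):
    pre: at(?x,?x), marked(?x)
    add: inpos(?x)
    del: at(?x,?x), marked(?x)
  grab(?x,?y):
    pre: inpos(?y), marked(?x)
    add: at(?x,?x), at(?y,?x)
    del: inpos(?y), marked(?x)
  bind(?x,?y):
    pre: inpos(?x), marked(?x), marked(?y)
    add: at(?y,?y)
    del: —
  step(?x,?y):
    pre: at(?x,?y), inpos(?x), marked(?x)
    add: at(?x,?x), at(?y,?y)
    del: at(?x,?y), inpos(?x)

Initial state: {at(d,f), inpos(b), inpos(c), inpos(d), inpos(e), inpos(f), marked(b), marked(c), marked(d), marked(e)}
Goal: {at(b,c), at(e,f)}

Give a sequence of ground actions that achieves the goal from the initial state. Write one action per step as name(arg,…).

1. grab(c,b)  →  {at(b,c), at(c,c), at(d,f), inpos(c), inpos(d), inpos(e), inpos(f), marked(b), marked(d), marked(e)}
2. swap(c,f)  →  {at(b,c), at(c,c), at(c,f), at(d,f), inpos(d), inpos(e), inpos(f), marked(b), marked(d), marked(e), marked(f)}
3. grab(f,e)  →  {at(b,c), at(c,c), at(c,f), at(d,f), at(e,f), at(f,f), inpos(d), inpos(f), marked(b), marked(d), marked(e)}

grab(c,b); swap(c,f); grab(f,e)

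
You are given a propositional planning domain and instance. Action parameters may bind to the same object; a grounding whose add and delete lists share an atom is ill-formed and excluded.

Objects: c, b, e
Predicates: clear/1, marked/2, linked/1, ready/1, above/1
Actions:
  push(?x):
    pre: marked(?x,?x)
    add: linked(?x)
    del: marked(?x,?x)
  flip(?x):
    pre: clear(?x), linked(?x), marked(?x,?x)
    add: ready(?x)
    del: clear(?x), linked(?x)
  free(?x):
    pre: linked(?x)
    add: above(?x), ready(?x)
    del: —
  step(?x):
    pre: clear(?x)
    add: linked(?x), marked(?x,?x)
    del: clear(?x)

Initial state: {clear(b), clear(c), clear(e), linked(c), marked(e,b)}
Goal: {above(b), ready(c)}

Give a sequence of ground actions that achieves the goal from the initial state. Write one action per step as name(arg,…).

1. free(c)  →  {above(c), clear(b), clear(c), clear(e), linked(c), marked(e,b), ready(c)}
2. step(b)  →  {above(c), clear(c), clear(e), linked(b), linked(c), marked(b,b), marked(e,b), ready(c)}
3. free(b)  →  {above(b), above(c), clear(c), clear(e), linked(b), linked(c), marked(b,b), marked(e,b), ready(b), ready(c)}

free(c); step(b); free(b)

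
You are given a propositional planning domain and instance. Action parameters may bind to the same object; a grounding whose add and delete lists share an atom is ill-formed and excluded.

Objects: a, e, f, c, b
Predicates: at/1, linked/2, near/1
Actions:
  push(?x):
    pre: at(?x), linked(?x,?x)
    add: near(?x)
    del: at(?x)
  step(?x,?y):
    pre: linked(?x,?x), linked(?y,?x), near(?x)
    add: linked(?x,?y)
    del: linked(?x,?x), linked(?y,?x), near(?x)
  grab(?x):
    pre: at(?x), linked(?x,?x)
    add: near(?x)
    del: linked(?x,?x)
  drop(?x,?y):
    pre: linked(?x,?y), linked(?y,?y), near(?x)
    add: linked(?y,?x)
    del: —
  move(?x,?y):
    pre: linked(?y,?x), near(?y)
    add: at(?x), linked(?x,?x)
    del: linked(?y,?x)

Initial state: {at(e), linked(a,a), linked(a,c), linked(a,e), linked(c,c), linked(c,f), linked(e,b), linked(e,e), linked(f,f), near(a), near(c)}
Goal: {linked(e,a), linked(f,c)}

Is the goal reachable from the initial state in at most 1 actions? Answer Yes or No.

No

1. drop(a,e)  →  {at(e), linked(a,a), linked(a,c), linked(a,e), linked(c,c), linked(c,f), linked(e,a), linked(e,b), linked(e,e), linked(f,f), near(a), near(c)}
2. drop(c,f)  →  {at(e), linked(a,a), linked(a,c), linked(a,e), linked(c,c), linked(c,f), linked(e,a), linked(e,b), linked(e,e), linked(f,c), linked(f,f), near(a), near(c)}
optimal plan length = 2; 2 > 1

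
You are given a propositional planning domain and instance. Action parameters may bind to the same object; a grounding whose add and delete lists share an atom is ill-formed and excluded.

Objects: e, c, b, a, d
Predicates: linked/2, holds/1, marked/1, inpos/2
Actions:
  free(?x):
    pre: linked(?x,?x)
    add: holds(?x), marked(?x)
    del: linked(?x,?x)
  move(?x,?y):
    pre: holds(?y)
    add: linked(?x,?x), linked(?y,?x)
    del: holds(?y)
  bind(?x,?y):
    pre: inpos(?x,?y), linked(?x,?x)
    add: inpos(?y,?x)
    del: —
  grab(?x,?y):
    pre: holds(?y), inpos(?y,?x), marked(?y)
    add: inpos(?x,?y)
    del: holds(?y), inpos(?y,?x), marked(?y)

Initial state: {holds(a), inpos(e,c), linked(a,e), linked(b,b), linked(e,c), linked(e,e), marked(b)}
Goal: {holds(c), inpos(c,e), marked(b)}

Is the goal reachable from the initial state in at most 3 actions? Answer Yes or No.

1. move(c,a)  →  {inpos(e,c), linked(a,c), linked(a,e), linked(b,b), linked(c,c), linked(e,c), linked(e,e), marked(b)}
2. free(c)  →  {holds(c), inpos(e,c), linked(a,c), linked(a,e), linked(b,b), linked(e,c), linked(e,e), marked(b), marked(c)}
3. bind(e,c)  →  {holds(c), inpos(c,e), inpos(e,c), linked(a,c), linked(a,e), linked(b,b), linked(e,c), linked(e,e), marked(b), marked(c)}
optimal plan length = 3; 3 ≤ 3

Yes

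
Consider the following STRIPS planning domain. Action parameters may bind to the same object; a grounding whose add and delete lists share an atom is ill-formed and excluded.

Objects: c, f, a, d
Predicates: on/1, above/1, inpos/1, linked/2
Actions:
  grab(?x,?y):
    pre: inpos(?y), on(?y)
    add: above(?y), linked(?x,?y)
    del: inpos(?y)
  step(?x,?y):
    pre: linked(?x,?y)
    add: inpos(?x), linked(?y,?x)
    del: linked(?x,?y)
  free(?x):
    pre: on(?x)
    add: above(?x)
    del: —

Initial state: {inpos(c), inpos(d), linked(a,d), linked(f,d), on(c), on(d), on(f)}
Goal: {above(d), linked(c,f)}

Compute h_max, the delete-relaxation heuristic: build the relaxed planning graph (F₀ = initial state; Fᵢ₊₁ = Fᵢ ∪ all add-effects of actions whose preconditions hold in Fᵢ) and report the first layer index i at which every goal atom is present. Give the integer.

2

F0 = init (7 atoms)
F1 = F0 ∪ {above(c), above(d), above(f), inpos(a), inpos(f), linked(a,c), linked(c,c), linked(c,d), linked(d,a), linked(d,c), linked(d,d), linked(d,f), linked(f,c)}  (20 atoms)
F2 = F1 ∪ {linked(a,f), linked(c,a), linked(c,f), linked(f,f)}  (24 atoms)
goal ⊆ F2  ⇒  h_max = 2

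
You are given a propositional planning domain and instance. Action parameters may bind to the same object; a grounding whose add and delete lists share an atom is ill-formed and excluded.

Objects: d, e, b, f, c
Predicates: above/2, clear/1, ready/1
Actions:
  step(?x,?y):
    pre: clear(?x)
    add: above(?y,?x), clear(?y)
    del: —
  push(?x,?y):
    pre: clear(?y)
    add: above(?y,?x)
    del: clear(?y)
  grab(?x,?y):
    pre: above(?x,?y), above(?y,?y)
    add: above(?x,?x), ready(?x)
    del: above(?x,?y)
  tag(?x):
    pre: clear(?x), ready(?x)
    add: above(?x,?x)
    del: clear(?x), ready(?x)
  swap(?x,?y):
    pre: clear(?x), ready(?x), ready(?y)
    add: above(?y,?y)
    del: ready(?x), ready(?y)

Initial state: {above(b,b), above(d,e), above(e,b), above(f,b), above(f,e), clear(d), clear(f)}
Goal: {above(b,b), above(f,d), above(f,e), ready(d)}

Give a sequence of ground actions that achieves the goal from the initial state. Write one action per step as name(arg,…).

1. step(d,f)  →  {above(b,b), above(d,e), above(e,b), above(f,b), above(f,d), above(f,e), clear(d), clear(f)}
2. push(b,d)  →  {above(b,b), above(d,b), above(d,e), above(e,b), above(f,b), above(f,d), above(f,e), clear(f)}
3. grab(d,b)  →  {above(b,b), above(d,d), above(d,e), above(e,b), above(f,b), above(f,d), above(f,e), clear(f), ready(d)}

step(d,f); push(b,d); grab(d,b)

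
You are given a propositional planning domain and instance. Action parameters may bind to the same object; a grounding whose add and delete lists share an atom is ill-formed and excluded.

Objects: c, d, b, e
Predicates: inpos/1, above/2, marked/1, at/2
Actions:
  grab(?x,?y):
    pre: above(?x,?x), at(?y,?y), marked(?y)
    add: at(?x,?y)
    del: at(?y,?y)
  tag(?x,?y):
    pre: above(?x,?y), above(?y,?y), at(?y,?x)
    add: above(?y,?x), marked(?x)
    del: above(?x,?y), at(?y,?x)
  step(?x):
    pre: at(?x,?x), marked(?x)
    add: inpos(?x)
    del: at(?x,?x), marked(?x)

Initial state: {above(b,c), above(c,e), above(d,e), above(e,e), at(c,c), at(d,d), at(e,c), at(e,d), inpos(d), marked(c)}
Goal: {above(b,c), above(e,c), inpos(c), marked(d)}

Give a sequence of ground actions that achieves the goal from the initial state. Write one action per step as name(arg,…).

1. tag(c,e)  →  {above(b,c), above(d,e), above(e,c), above(e,e), at(c,c), at(d,d), at(e,d), inpos(d), marked(c)}
2. tag(d,e)  →  {above(b,c), above(e,c), above(e,d), above(e,e), at(c,c), at(d,d), inpos(d), marked(c), marked(d)}
3. step(c)  →  {above(b,c), above(e,c), above(e,d), above(e,e), at(d,d), inpos(c), inpos(d), marked(d)}

tag(c,e); tag(d,e); step(c)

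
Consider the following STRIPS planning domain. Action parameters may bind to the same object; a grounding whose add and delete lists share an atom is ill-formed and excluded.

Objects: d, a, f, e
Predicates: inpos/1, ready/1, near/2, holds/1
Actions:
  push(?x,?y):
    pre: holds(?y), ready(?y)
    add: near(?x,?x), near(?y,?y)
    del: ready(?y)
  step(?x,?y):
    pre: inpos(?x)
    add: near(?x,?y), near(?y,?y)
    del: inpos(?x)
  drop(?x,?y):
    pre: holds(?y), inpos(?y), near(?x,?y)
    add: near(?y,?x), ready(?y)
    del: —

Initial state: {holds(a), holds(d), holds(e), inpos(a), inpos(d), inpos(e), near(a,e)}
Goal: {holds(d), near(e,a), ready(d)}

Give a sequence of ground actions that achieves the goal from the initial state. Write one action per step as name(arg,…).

1. step(a,d)  →  {holds(a), holds(d), holds(e), inpos(d), inpos(e), near(a,d), near(a,e), near(d,d)}
2. step(e,a)  →  {holds(a), holds(d), holds(e), inpos(d), near(a,a), near(a,d), near(a,e), near(d,d), near(e,a)}
3. drop(d,d)  →  {holds(a), holds(d), holds(e), inpos(d), near(a,a), near(a,d), near(a,e), near(d,d), near(e,a), ready(d)}

step(a,d); step(e,a); drop(d,d)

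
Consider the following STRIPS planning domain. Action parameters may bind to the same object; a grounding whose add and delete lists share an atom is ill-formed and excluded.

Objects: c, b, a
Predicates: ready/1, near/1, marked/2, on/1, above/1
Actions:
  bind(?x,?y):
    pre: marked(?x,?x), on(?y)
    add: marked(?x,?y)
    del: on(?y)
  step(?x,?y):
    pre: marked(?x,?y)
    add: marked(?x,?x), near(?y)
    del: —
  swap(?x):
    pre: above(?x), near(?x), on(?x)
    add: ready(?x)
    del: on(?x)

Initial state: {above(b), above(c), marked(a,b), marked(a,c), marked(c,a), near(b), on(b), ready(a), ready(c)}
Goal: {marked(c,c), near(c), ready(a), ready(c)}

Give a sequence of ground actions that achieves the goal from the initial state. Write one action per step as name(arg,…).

1. step(c,a)  →  {above(b), above(c), marked(a,b), marked(a,c), marked(c,a), marked(c,c), near(a), near(b), on(b), ready(a), ready(c)}
2. step(c,c)  →  {above(b), above(c), marked(a,b), marked(a,c), marked(c,a), marked(c,c), near(a), near(b), near(c), on(b), ready(a), ready(c)}

step(c,a); step(c,c)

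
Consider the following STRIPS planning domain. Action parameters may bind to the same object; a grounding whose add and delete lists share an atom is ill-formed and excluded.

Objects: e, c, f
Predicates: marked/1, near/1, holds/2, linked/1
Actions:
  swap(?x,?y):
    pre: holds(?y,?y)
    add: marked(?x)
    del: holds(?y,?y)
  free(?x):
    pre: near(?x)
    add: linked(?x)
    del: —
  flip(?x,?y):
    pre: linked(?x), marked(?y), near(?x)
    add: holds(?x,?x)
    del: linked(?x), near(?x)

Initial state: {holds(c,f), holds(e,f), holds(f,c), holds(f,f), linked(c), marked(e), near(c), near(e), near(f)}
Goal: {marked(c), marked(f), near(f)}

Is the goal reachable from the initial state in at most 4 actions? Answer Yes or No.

Yes

1. swap(c,f)  →  {holds(c,f), holds(e,f), holds(f,c), linked(c), marked(c), marked(e), near(c), near(e), near(f)}
2. flip(c,e)  →  {holds(c,c), holds(c,f), holds(e,f), holds(f,c), marked(c), marked(e), near(e), near(f)}
3. swap(f,c)  →  {holds(c,f), holds(e,f), holds(f,c), marked(c), marked(e), marked(f), near(e), near(f)}
optimal plan length = 3; 3 ≤ 4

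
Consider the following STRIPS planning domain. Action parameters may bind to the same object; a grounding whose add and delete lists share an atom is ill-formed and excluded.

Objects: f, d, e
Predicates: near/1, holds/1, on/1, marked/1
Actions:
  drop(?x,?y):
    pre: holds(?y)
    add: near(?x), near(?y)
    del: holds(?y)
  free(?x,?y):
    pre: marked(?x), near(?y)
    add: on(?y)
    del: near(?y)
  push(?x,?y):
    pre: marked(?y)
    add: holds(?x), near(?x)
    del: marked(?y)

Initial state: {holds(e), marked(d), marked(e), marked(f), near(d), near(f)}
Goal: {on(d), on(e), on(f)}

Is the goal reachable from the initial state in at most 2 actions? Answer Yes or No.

1. drop(f,e)  →  {marked(d), marked(e), marked(f), near(d), near(e), near(f)}
2. free(f,f)  →  {marked(d), marked(e), marked(f), near(d), near(e), on(f)}
3. free(f,d)  →  {marked(d), marked(e), marked(f), near(e), on(d), on(f)}
4. free(f,e)  →  {marked(d), marked(e), marked(f), on(d), on(e), on(f)}
optimal plan length = 4; 4 > 2

No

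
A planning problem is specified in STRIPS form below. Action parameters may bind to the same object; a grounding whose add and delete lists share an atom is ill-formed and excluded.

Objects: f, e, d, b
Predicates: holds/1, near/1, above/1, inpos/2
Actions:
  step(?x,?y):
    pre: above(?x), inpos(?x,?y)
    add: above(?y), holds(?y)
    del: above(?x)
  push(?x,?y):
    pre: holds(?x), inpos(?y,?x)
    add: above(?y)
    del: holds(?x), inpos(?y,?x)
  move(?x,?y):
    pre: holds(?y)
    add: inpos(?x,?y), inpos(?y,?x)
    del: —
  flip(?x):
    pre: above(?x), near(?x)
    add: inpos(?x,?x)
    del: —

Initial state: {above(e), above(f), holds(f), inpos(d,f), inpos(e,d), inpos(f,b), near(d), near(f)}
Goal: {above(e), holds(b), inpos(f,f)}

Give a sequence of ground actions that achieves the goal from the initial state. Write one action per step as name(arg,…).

step(f,b); move(f,f)

1. step(f,b)  →  {above(b), above(e), holds(b), holds(f), inpos(d,f), inpos(e,d), inpos(f,b), near(d), near(f)}
2. move(f,f)  →  {above(b), above(e), holds(b), holds(f), inpos(d,f), inpos(e,d), inpos(f,b), inpos(f,f), near(d), near(f)}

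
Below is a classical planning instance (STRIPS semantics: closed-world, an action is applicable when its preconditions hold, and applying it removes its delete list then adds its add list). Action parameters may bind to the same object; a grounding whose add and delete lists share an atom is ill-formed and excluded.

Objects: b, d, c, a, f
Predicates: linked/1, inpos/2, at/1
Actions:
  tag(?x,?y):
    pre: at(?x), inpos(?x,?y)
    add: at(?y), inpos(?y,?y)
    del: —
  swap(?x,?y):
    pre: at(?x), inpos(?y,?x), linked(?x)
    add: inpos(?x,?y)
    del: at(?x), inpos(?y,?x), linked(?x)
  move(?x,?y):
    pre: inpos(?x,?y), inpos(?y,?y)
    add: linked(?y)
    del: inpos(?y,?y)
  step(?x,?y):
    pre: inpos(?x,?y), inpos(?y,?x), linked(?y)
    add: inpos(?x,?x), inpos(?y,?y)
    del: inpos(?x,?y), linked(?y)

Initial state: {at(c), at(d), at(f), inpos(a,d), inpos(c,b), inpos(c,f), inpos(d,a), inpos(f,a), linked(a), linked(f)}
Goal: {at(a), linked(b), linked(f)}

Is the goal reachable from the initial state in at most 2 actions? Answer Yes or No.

1. tag(d,a)  →  {at(a), at(c), at(d), at(f), inpos(a,a), inpos(a,d), inpos(c,b), inpos(c,f), inpos(d,a), inpos(f,a), linked(a), linked(f)}
2. tag(c,b)  →  {at(a), at(b), at(c), at(d), at(f), inpos(a,a), inpos(a,d), inpos(b,b), inpos(c,b), inpos(c,f), inpos(d,a), inpos(f,a), linked(a), linked(f)}
3. move(b,b)  →  {at(a), at(b), at(c), at(d), at(f), inpos(a,a), inpos(a,d), inpos(c,b), inpos(c,f), inpos(d,a), inpos(f,a), linked(a), linked(b), linked(f)}
optimal plan length = 3; 3 > 2

No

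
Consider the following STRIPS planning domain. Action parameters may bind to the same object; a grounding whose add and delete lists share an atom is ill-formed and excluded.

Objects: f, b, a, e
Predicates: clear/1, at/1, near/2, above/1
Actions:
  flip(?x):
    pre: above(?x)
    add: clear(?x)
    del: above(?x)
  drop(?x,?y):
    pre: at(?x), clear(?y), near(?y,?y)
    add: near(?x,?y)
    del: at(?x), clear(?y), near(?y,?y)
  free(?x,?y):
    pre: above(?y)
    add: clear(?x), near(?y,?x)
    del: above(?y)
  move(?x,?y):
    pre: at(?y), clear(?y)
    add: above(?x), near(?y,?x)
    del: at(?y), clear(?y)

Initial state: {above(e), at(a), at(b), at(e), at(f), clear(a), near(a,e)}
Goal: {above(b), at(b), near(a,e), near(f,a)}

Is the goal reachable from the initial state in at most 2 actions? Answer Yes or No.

No

1. free(f,e)  →  {at(a), at(b), at(e), at(f), clear(a), clear(f), near(a,e), near(e,f)}
2. move(b,a)  →  {above(b), at(b), at(e), at(f), clear(f), near(a,b), near(a,e), near(e,f)}
3. move(a,f)  →  {above(a), above(b), at(b), at(e), near(a,b), near(a,e), near(e,f), near(f,a)}
optimal plan length = 3; 3 > 2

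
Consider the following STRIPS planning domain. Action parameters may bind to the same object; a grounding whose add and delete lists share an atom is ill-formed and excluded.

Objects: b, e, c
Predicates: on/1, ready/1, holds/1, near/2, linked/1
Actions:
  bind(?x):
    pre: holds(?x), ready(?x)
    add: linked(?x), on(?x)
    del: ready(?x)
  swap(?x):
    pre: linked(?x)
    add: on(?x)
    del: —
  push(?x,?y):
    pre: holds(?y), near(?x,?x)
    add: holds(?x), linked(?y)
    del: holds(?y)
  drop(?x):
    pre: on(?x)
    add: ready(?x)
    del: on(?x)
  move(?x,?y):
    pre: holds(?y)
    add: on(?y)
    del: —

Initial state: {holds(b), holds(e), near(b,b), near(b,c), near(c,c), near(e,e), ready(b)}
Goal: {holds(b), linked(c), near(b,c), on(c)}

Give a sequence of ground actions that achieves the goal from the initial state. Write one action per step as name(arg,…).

1. push(c,b)  →  {holds(c), holds(e), linked(b), near(b,b), near(b,c), near(c,c), near(e,e), ready(b)}
2. push(b,c)  →  {holds(b), holds(e), linked(b), linked(c), near(b,b), near(b,c), near(c,c), near(e,e), ready(b)}
3. swap(c)  →  {holds(b), holds(e), linked(b), linked(c), near(b,b), near(b,c), near(c,c), near(e,e), on(c), ready(b)}

push(c,b); push(b,c); swap(c)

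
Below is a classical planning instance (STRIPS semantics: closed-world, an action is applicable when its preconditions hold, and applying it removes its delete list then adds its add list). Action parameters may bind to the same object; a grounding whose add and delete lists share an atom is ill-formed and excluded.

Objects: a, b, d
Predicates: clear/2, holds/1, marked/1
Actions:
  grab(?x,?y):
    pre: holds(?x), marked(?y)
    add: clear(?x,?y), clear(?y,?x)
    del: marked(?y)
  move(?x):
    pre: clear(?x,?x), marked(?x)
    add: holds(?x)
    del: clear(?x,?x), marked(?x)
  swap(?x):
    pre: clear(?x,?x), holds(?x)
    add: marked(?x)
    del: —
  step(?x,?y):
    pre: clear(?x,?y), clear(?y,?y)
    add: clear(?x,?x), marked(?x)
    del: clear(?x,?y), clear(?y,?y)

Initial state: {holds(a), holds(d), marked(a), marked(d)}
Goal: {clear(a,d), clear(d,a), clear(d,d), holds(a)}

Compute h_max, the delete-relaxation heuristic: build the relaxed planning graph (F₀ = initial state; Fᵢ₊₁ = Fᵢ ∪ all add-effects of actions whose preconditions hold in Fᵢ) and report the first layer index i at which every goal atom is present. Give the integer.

1

F0 = init (4 atoms)
F1 = F0 ∪ {clear(a,a), clear(a,d), clear(d,a), clear(d,d)}  (8 atoms)
goal ⊆ F1  ⇒  h_max = 1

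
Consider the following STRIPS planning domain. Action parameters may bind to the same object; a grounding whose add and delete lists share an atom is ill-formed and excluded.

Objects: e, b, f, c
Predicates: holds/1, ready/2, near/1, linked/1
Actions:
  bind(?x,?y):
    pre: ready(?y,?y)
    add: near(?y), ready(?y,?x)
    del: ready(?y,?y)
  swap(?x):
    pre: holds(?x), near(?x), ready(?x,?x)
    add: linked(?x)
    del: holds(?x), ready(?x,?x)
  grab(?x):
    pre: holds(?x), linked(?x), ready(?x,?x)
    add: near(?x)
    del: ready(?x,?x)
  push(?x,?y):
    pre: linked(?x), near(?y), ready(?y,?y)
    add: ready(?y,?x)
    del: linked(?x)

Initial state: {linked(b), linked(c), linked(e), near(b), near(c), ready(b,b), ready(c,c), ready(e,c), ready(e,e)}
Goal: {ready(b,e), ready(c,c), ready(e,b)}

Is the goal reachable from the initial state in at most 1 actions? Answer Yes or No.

No

1. bind(e,b)  →  {linked(b), linked(c), linked(e), near(b), near(c), ready(b,e), ready(c,c), ready(e,c), ready(e,e)}
2. bind(b,e)  →  {linked(b), linked(c), linked(e), near(b), near(c), near(e), ready(b,e), ready(c,c), ready(e,b), ready(e,c)}
optimal plan length = 2; 2 > 1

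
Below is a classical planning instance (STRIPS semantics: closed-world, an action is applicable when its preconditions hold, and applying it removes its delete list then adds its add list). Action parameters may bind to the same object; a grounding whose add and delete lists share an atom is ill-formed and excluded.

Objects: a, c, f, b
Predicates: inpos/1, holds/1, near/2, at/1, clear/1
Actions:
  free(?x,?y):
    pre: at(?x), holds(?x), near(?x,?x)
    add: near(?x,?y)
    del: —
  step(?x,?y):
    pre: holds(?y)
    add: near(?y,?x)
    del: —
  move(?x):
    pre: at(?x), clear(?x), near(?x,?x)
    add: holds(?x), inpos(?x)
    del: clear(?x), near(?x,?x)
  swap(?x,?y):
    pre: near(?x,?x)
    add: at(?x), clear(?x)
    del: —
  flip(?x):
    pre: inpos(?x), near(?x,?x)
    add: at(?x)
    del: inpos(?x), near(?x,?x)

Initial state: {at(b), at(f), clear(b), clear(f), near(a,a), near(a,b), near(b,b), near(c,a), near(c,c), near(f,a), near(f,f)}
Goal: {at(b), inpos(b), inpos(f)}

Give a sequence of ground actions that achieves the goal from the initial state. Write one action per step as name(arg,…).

1. move(f)  →  {at(b), at(f), clear(b), holds(f), inpos(f), near(a,a), near(a,b), near(b,b), near(c,a), near(c,c), near(f,a)}
2. move(b)  →  {at(b), at(f), holds(b), holds(f), inpos(b), inpos(f), near(a,a), near(a,b), near(c,a), near(c,c), near(f,a)}

move(f); move(b)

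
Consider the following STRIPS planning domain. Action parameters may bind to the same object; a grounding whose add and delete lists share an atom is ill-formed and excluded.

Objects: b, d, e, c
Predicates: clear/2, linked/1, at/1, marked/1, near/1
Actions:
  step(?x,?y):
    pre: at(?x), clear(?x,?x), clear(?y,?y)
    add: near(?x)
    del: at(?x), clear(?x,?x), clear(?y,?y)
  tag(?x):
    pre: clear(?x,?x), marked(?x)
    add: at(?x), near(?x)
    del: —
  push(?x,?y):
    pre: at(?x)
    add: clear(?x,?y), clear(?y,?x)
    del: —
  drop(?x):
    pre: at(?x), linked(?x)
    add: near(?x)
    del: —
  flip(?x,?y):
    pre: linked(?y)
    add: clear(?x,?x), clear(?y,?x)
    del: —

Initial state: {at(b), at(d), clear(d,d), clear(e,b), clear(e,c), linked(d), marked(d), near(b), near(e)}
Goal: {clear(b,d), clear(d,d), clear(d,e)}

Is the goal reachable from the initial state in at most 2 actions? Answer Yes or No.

1. push(b,d)  →  {at(b), at(d), clear(b,d), clear(d,b), clear(d,d), clear(e,b), clear(e,c), linked(d), marked(d), near(b), near(e)}
2. push(d,e)  →  {at(b), at(d), clear(b,d), clear(d,b), clear(d,d), clear(d,e), clear(e,b), clear(e,c), clear(e,d), linked(d), marked(d), near(b), near(e)}
optimal plan length = 2; 2 ≤ 2

Yes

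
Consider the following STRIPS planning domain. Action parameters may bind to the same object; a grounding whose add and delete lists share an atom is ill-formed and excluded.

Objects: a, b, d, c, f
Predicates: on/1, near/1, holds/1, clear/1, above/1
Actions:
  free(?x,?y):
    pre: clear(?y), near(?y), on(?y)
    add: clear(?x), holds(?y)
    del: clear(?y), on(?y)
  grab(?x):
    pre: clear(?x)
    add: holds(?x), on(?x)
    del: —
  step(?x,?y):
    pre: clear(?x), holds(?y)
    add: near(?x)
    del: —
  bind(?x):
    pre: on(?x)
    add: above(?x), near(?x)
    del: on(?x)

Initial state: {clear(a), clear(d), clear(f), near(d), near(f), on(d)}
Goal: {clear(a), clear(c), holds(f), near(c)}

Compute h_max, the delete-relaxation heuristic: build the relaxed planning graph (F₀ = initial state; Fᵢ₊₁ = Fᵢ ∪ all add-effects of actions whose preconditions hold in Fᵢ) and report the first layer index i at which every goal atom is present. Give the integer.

2

F0 = init (6 atoms)
F1 = F0 ∪ {above(d), clear(b), clear(c), holds(a), holds(d), holds(f), on(a), on(f)}  (14 atoms)
F2 = F1 ∪ {above(a), above(f), holds(b), holds(c), near(a), near(b), near(c), on(b), on(c)}  (23 atoms)
goal ⊆ F2  ⇒  h_max = 2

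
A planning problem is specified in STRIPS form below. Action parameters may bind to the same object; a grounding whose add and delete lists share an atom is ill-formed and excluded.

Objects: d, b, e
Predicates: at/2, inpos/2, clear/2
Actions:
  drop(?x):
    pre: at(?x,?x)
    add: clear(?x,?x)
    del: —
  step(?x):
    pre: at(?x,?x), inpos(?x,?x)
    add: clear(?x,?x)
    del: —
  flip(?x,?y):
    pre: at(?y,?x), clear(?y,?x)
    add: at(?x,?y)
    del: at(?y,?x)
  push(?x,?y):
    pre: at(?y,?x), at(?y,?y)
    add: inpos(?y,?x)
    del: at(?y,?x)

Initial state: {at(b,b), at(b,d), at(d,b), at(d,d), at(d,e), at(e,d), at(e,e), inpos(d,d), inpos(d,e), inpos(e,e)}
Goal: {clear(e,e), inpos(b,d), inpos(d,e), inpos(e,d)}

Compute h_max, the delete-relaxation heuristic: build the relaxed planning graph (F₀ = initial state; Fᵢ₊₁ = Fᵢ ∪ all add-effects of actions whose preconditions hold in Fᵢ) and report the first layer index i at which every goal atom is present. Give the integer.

F0 = init (10 atoms)
F1 = F0 ∪ {clear(b,b), clear(d,d), clear(e,e), inpos(b,b), inpos(b,d), inpos(d,b), inpos(e,d)}  (17 atoms)
goal ⊆ F1  ⇒  h_max = 1

1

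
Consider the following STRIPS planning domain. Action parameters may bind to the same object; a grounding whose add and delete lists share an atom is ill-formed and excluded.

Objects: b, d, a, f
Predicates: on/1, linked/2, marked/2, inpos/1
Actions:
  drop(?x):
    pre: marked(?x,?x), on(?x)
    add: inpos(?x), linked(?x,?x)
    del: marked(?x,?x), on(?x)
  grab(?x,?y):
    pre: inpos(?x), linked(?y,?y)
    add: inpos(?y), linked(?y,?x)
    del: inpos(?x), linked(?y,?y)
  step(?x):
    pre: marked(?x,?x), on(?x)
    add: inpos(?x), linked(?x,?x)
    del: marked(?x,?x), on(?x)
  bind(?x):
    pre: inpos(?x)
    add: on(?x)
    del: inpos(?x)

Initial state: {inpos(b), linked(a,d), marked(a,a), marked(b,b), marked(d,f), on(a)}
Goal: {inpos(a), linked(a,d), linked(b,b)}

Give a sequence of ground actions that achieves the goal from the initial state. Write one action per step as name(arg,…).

1. drop(a)  →  {inpos(a), inpos(b), linked(a,a), linked(a,d), marked(b,b), marked(d,f)}
2. bind(b)  →  {inpos(a), linked(a,a), linked(a,d), marked(b,b), marked(d,f), on(b)}
3. drop(b)  →  {inpos(a), inpos(b), linked(a,a), linked(a,d), linked(b,b), marked(d,f)}

drop(a); bind(b); drop(b)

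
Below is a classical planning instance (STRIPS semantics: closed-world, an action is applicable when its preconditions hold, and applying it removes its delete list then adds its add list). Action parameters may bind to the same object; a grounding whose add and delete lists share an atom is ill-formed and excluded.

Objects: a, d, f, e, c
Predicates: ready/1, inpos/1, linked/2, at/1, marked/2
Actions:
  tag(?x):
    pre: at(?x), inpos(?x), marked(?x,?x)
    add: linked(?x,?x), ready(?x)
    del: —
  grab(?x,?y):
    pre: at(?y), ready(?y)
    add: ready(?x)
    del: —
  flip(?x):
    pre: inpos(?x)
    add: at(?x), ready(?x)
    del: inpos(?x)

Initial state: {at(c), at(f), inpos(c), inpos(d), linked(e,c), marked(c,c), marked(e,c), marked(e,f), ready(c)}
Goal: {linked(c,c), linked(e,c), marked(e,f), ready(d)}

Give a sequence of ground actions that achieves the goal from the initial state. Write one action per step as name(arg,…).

1. tag(c)  →  {at(c), at(f), inpos(c), inpos(d), linked(c,c), linked(e,c), marked(c,c), marked(e,c), marked(e,f), ready(c)}
2. grab(d,c)  →  {at(c), at(f), inpos(c), inpos(d), linked(c,c), linked(e,c), marked(c,c), marked(e,c), marked(e,f), ready(c), ready(d)}

tag(c); grab(d,c)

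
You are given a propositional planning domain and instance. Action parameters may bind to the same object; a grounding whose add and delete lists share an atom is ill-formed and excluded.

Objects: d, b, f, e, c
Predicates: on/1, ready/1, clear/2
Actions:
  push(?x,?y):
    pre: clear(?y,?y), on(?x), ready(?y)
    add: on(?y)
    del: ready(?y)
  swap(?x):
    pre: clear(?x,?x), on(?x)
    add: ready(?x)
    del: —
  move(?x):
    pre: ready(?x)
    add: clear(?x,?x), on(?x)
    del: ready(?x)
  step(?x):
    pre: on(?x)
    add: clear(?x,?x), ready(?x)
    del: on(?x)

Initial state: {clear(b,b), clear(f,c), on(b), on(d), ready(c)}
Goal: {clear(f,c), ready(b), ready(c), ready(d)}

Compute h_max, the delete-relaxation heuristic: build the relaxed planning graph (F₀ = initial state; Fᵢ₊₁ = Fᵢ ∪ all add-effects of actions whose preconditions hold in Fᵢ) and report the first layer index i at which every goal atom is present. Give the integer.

1

F0 = init (5 atoms)
F1 = F0 ∪ {clear(c,c), clear(d,d), on(c), ready(b), ready(d)}  (10 atoms)
goal ⊆ F1  ⇒  h_max = 1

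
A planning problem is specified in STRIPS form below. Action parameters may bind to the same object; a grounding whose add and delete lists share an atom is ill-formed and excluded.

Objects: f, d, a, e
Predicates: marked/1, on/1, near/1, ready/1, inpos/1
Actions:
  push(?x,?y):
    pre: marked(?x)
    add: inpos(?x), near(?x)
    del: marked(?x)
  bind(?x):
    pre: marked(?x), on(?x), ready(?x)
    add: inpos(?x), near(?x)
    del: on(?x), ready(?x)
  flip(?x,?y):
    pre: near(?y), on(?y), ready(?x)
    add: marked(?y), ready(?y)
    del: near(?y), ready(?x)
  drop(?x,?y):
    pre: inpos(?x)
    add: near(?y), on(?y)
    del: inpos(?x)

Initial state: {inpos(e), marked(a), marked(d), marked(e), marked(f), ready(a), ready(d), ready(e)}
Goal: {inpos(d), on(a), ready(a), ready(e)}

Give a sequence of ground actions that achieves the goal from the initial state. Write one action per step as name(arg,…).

push(d,f); drop(e,a)

1. push(d,f)  →  {inpos(d), inpos(e), marked(a), marked(e), marked(f), near(d), ready(a), ready(d), ready(e)}
2. drop(e,a)  →  {inpos(d), marked(a), marked(e), marked(f), near(a), near(d), on(a), ready(a), ready(d), ready(e)}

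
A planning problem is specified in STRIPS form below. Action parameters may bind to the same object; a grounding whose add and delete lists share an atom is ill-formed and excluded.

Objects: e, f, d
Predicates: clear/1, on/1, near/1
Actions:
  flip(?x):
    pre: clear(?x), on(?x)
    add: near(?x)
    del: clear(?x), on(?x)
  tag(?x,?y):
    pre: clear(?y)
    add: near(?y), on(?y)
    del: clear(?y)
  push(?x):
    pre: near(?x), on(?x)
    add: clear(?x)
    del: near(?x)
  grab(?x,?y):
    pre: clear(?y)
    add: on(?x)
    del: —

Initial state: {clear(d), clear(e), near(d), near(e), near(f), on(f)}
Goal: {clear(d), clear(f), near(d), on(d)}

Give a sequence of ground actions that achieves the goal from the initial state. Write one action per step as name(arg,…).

1. push(f)  →  {clear(d), clear(e), clear(f), near(d), near(e), on(f)}
2. grab(d,e)  →  {clear(d), clear(e), clear(f), near(d), near(e), on(d), on(f)}

push(f); grab(d,e)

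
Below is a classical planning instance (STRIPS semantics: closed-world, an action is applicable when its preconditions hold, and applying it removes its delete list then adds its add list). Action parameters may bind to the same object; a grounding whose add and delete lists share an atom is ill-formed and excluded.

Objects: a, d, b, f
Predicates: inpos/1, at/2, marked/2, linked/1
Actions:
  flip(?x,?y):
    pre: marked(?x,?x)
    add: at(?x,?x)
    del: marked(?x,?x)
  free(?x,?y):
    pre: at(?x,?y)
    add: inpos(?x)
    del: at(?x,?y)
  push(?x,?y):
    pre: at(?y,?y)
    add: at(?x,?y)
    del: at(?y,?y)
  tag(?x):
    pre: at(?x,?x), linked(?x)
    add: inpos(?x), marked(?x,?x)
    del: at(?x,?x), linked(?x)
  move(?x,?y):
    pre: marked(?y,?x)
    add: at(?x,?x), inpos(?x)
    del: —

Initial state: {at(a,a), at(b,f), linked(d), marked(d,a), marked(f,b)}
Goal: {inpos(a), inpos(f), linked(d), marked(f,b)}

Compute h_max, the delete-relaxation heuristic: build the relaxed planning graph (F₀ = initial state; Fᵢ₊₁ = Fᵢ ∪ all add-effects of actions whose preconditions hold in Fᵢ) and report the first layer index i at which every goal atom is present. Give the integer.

2

F0 = init (5 atoms)
F1 = F0 ∪ {at(b,a), at(b,b), at(d,a), at(f,a), inpos(a), inpos(b)}  (11 atoms)
F2 = F1 ∪ {at(a,b), at(d,b), at(f,b), inpos(d), inpos(f)}  (16 atoms)
goal ⊆ F2  ⇒  h_max = 2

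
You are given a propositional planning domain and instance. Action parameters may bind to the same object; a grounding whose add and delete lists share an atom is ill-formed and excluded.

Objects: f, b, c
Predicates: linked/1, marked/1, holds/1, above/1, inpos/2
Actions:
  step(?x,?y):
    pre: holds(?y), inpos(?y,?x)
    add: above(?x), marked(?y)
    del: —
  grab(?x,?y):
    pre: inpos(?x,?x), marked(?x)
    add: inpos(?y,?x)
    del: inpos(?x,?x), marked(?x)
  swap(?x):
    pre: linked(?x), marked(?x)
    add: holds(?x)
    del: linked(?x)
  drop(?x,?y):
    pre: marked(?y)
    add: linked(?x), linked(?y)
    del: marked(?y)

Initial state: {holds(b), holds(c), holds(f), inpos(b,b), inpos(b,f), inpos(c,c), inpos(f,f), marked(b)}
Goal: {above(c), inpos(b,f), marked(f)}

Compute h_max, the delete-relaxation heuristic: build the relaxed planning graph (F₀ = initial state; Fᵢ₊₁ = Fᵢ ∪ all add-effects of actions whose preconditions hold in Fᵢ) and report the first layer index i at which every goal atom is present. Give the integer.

1

F0 = init (8 atoms)
F1 = F0 ∪ {above(b), above(c), above(f), inpos(c,b), inpos(f,b), linked(b), linked(c), linked(f), marked(c), marked(f)}  (18 atoms)
goal ⊆ F1  ⇒  h_max = 1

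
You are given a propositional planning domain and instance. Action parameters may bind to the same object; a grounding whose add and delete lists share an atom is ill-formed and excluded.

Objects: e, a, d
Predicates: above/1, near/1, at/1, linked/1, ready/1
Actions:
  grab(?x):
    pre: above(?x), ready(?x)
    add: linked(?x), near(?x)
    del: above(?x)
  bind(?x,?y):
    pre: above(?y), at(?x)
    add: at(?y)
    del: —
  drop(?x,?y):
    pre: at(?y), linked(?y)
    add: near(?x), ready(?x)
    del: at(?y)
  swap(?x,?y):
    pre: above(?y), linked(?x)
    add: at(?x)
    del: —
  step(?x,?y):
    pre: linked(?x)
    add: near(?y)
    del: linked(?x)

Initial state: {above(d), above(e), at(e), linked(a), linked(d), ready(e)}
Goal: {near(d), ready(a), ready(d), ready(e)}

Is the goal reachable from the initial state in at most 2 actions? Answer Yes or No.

No

1. grab(e)  →  {above(d), at(e), linked(a), linked(d), linked(e), near(e), ready(e)}
2. bind(e,d)  →  {above(d), at(d), at(e), linked(a), linked(d), linked(e), near(e), ready(e)}
3. drop(a,e)  →  {above(d), at(d), linked(a), linked(d), linked(e), near(a), near(e), ready(a), ready(e)}
4. drop(d,d)  →  {above(d), linked(a), linked(d), linked(e), near(a), near(d), near(e), ready(a), ready(d), ready(e)}
optimal plan length = 4; 4 > 2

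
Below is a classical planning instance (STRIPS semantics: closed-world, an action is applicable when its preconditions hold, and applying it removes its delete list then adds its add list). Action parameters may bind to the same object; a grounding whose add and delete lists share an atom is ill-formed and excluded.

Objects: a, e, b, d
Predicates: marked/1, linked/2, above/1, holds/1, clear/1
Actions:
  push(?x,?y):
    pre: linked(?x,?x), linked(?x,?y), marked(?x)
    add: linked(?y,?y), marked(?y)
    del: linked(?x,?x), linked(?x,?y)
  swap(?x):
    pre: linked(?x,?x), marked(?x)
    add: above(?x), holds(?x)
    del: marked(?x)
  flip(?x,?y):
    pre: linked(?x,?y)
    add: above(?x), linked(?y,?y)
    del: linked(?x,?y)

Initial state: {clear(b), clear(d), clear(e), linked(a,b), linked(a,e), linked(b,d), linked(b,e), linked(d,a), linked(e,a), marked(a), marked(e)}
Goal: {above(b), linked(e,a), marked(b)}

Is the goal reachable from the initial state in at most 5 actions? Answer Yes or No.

Yes

1. flip(b,e)  →  {above(b), clear(b), clear(d), clear(e), linked(a,b), linked(a,e), linked(b,d), linked(d,a), linked(e,a), linked(e,e), marked(a), marked(e)}
2. flip(d,a)  →  {above(b), above(d), clear(b), clear(d), clear(e), linked(a,a), linked(a,b), linked(a,e), linked(b,d), linked(e,a), linked(e,e), marked(a), marked(e)}
3. push(a,b)  →  {above(b), above(d), clear(b), clear(d), clear(e), linked(a,e), linked(b,b), linked(b,d), linked(e,a), linked(e,e), marked(a), marked(b), marked(e)}
optimal plan length = 3; 3 ≤ 5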